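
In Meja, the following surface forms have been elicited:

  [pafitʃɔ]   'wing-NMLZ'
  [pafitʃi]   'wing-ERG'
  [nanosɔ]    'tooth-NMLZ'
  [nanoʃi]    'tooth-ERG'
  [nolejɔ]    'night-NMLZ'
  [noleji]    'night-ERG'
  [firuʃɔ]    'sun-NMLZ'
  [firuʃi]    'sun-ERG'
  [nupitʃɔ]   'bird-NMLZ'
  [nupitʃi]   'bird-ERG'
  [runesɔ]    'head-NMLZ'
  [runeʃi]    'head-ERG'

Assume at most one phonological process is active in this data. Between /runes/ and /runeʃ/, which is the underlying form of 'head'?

The root 'head' surfaces as [runesɔ] and [runeʃi], with a stem-final [s] ~ [ʃ] alternation.
If /ʃ/ were underlying and a rule turned it into [s] before the NMLZ suffix, 'sun' would also alternate; but it has [ʃ] in both [firuʃɔ] and [firuʃi].
The alternation reflects palatalization before a front vowel: /s/ becomes palato-alveolar [ʃ] before a front vowel. /s/ is underlying.

/runes/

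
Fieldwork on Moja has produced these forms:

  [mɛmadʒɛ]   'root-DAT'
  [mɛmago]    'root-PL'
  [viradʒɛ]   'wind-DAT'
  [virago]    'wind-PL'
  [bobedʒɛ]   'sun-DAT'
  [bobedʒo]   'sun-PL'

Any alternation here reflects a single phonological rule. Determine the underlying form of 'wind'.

The stem for 'wind' ends in [dʒ] in [viradʒɛ] but [g] in [virago].
Compare 'sun', with invariant [dʒ] in [bobedʒɛ] and [bobedʒo]: an analysis with underlying /dʒ/ and a rule producing [g] before the PL suffix would wrongly predict alternation here too.
The underlying segment must be /g/; /g/ becomes palato-alveolar [dʒ] before a front vowel, yielding [dʒ] there.

/virag/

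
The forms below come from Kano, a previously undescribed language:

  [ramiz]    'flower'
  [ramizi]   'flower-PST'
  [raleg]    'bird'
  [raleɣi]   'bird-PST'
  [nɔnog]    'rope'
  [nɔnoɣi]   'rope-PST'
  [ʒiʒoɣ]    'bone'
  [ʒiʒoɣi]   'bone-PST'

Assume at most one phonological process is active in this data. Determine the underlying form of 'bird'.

/raleg/

'bird' shows [g] ~ [ɣ] at the end of the stem ([raleg] vs [raleɣi]).
Compare 'bone', with invariant [ɣ] in [ʒiʒoɣ] and [ʒiʒoɣi]: an analysis with underlying /ɣ/ and a rule producing [g] in isolation would wrongly predict alternation here too.
So /g/ is underlying, and a rule of intervocalic spirantization — voiced stops become fricatives between vowels — gives [ɣ].
The underlying form of 'bird' is therefore /raleg/.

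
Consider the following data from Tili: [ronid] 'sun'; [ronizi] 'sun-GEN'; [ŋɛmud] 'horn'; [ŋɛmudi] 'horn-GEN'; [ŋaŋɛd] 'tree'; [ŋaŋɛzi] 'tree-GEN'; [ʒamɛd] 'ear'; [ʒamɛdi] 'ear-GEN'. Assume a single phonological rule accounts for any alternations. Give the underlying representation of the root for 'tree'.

/ŋaŋɛz/

In [ŋaŋɛd] and [ŋaŋɛzi] the final segment of 'tree' alternates: [d] ~ [z].
If /d/ were underlying and a rule turned it into [z] before the GEN suffix, 'ear' would also alternate; but it has [d] in both [ʒamɛd] and [ʒamɛdi].
The underlying segment must be /z/; voiced fricatives become stops word-finally, yielding [d] there.
Hence 'tree' is /ŋaŋɛz/ underlyingly.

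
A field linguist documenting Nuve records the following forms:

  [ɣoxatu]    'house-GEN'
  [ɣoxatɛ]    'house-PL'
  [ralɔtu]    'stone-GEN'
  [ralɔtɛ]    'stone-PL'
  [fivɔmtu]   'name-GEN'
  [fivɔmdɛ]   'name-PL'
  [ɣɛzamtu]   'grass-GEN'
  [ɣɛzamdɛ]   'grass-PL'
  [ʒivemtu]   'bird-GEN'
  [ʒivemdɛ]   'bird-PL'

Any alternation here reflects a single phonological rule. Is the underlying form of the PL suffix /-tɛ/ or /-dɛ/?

/-dɛ/

The PL morpheme has two allomorphs, [-dɛ] and [-tɛ].
The GEN suffix, which begins with [t], is invariant after every stem; so [t] is not altered by any rule here.
So the underlying form is /-dɛ/, and voiced stops become voiceless after a vowel.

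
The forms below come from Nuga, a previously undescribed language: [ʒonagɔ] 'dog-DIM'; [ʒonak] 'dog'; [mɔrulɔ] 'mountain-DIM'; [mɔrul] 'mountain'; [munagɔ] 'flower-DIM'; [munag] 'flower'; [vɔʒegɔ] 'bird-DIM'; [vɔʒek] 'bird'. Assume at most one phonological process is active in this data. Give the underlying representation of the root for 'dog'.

In [ʒonagɔ] and [ʒonak] the final segment of 'dog' alternates: [g] ~ [k].
If /g/ were underlying and a rule turned it into [k] in isolation, 'flower' would also alternate; but it has [g] in both [munagɔ] and [munag].
Therefore /k/ is basic and [g] is derived by intervocalic voicing (voiceless stops become voiced between vowels).

/ʒonak/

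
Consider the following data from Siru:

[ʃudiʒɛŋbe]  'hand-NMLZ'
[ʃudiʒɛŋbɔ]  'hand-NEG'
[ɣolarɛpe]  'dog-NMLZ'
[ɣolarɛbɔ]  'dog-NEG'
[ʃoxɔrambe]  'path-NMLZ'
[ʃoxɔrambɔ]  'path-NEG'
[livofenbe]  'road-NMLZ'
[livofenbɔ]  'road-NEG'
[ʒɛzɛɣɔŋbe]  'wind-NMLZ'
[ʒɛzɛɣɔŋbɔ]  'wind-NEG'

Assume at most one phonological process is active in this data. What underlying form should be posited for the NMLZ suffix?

The NMLZ suffix surfaces as [-be] and [-pe], depending on the final segment of the stem.
The NEG suffix, which begins with [b], is invariant after every stem; so [b] is not altered by any rule here.
The NMLZ suffix is therefore /-pe/ underlyingly, with post-nasal voicing: voiceless stops become voiced after a nasal.

/-pe/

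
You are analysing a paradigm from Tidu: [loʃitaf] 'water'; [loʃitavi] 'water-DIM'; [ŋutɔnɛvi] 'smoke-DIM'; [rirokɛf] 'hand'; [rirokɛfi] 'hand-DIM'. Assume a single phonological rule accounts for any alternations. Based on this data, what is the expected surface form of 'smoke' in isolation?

'water' shows [f] ~ [v] at the end of the stem ([loʃitaf] vs [loʃitavi]).
If /f/ were underlying and a rule turned it into [v] before the DIM suffix, 'hand' would also alternate; but it has [f] in both [rirokɛf] and [rirokɛfi].
The alternation reflects word-final obstruent devoicing: voiced obstruents become voiceless word-finally. /v/ is underlying.
The one attested form of 'smoke', [ŋutɔnɛvi], shows underlying /ŋutɔnɛv/. Applying the same rule word-finally gives [ŋutɔnɛf].

[ŋutɔnɛf]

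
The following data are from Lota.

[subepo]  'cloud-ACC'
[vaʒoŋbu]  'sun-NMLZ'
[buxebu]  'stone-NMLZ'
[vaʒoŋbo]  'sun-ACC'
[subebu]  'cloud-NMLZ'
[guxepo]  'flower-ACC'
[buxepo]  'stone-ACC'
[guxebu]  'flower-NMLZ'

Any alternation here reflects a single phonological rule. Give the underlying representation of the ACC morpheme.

/-po/

The ACC morpheme has two allomorphs, [-bo] and [-po].
By contrast the NMLZ suffix keeps its initial [b] throughout — that segment must be underlying.
So the underlying form is /-po/, and voiceless stops become voiced after a nasal.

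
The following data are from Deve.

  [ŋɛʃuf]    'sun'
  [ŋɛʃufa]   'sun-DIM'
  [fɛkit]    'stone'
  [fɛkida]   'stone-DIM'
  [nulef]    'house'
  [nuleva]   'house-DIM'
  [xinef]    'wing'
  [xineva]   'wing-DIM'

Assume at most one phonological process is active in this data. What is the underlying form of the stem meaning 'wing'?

/xinev/

In [xinef] and [xineva] the final segment of 'wing' alternates: [f] ~ [v].
The stem 'sun' ([ŋɛʃuf], [ŋɛʃufa]) shows [f] unchanged in both environments, so [f] cannot be basic with [v] derived before the DIM suffix.
The underlying segment must be /v/; voiced obstruents become voiceless word-finally, yielding [f] there.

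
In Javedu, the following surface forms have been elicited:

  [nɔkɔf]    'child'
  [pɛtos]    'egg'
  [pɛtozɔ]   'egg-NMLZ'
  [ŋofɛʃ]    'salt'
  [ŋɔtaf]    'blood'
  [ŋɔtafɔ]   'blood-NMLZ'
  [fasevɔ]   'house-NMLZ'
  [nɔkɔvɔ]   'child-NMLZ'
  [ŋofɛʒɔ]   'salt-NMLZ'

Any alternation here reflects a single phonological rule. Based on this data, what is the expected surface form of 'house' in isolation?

[fasef]

The root 'child' surfaces as [nɔkɔf] and [nɔkɔvɔ], with a stem-final [f] ~ [v] alternation.
Compare 'blood', with invariant [f] in [ŋɔtaf] and [ŋɔtafɔ]: an analysis with underlying /f/ and a rule producing [v] before the NMLZ suffix would wrongly predict alternation here too.
The alternation reflects word-final obstruent devoicing: voiced obstruents become voiceless word-finally. /v/ is underlying.
From [fasevɔ] the stem 'house' is /fasev/; word-finally this yields [fasef].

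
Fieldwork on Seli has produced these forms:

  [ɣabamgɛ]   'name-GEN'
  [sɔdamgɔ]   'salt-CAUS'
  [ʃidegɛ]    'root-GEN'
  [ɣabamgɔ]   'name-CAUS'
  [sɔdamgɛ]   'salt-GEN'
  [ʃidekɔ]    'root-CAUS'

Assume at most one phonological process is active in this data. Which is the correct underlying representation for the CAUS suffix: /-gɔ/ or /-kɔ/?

/-kɔ/

The CAUS morpheme has two allomorphs, [-gɔ] and [-kɔ].
By contrast the GEN suffix keeps its initial [g] throughout — that segment must be underlying.
The CAUS suffix is therefore /-kɔ/ underlyingly, with post-nasal voicing: voiceless stops become voiced after a nasal.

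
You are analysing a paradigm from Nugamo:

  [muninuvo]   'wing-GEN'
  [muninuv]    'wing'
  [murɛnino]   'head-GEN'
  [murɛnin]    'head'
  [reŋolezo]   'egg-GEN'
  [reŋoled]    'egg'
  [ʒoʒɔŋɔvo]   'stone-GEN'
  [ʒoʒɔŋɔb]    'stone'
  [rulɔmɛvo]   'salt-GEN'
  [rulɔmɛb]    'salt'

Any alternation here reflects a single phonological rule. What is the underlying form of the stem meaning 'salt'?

'salt' shows [v] ~ [b] at the end of the stem ([rulɔmɛvo] vs [rulɔmɛb]).
The stem 'wing' ([muninuvo], [muninuv]) shows [v] unchanged in both environments, so [v] cannot be basic with [b] derived in isolation.
So /b/ is underlying, and a rule of intervocalic spirantization — voiced stops become fricatives between vowels — gives [v].

/rulɔmɛb/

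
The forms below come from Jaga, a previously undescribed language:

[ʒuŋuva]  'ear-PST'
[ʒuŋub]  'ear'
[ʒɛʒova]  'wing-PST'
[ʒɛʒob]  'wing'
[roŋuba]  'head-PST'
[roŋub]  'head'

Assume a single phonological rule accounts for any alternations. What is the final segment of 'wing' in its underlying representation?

/v/

'wing' shows [v] ~ [b] at the end of the stem ([ʒɛʒova] vs [ʒɛʒob]).
Compare 'head', with invariant [b] in [roŋuba] and [roŋub]: an analysis with underlying /b/ and a rule producing [v] before the PST suffix would wrongly predict alternation here too.
So /v/ is underlying, and a rule of word-final hardening — voiced fricatives become stops word-finally — gives [b].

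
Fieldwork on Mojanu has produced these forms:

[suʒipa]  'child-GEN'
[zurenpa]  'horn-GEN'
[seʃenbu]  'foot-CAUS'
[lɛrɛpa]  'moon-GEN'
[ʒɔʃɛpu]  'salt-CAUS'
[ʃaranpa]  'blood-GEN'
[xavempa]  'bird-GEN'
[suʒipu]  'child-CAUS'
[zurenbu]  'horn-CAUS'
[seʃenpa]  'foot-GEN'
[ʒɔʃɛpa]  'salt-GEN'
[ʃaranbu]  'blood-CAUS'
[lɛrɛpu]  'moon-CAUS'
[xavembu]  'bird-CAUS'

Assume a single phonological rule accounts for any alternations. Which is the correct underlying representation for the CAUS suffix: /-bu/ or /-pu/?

The CAUS morpheme has two allomorphs, [-bu] and [-pu].
By contrast the GEN suffix keeps its initial [p] throughout — that segment must be underlying.
So the underlying form is /-bu/, and voiced stops become voiceless after a vowel.

/-bu/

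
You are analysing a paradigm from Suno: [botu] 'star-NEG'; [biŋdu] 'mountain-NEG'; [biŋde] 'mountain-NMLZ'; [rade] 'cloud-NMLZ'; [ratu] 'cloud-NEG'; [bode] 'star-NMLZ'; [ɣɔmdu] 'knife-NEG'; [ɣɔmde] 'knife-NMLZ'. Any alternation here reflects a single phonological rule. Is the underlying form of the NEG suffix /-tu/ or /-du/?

The NEG morpheme has two allomorphs, [-du] and [-tu].
By contrast the NMLZ suffix keeps its initial [d] throughout — that segment must be underlying.
So the underlying form is /-tu/, and voiceless stops become voiced after a nasal.

/-tu/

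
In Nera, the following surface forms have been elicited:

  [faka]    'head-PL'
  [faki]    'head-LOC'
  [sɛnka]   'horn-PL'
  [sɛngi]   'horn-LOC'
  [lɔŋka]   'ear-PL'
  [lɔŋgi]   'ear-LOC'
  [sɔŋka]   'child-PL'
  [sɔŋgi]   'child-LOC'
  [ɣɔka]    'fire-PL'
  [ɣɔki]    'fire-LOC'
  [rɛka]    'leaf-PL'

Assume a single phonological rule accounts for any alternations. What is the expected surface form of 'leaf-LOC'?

The LOC morpheme has two allomorphs, [-gi] and [-ki].
The PL suffix, which begins with [k], is invariant after every stem; so [k] is not altered by any rule here.
The LOC suffix is therefore /-gi/ underlyingly, with post-vocalic devoicing: voiced stops become voiceless after a vowel.
After 'leaf', which ends in a vowel, the suffix surfaces as [-ki], giving [rɛki].

[rɛki]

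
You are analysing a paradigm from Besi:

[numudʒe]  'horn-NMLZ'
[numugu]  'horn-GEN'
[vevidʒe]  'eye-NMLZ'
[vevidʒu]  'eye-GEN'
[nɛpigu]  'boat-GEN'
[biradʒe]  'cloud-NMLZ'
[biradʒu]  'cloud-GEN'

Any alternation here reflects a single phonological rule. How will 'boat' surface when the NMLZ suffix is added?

[nɛpidʒe]

The root 'horn' surfaces as [numudʒe] and [numugu], with a stem-final [dʒ] ~ [g] alternation.
Compare 'eye', with invariant [dʒ] in [vevidʒe] and [vevidʒu]: an analysis with underlying /dʒ/ and a rule producing [g] before the GEN suffix would wrongly predict alternation here too.
The underlying segment must be /g/; /g/ becomes palato-alveolar [dʒ] before a front vowel, yielding [dʒ] there.
The one attested form of 'boat', [nɛpigu], shows underlying /nɛpig/. Applying the same rule before a front vowel gives [nɛpidʒe].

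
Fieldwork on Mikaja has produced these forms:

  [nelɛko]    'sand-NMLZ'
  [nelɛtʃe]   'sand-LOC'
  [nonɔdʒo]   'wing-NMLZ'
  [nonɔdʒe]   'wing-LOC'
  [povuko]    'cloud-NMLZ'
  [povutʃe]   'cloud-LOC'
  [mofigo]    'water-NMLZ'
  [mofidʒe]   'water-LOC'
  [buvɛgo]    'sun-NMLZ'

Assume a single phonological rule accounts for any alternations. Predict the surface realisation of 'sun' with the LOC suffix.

In [mofigo] and [mofidʒe] the final segment of 'water' alternates: [g] ~ [dʒ].
Compare 'wing', with invariant [dʒ] in [nonɔdʒo] and [nonɔdʒe]: an analysis with underlying /dʒ/ and a rule producing [g] before the NMLZ suffix would wrongly predict alternation here too.
The alternation reflects palatalization before a front vowel: /k/ and /g/ become palato-alveolar [tʃ] and [dʒ] before a front vowel. /g/ is underlying.
The one attested form of 'sun', [buvɛgo], shows underlying /buvɛg/. Applying the same rule before a front vowel gives [buvɛdʒe].

[buvɛdʒe]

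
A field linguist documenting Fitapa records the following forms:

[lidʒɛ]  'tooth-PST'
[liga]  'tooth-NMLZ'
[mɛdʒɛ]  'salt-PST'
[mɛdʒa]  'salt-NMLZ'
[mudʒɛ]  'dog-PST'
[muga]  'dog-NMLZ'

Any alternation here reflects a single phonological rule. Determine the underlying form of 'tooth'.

/lig/

The stem for 'tooth' ends in [dʒ] in [lidʒɛ] but [g] in [liga].
If /dʒ/ were underlying and a rule turned it into [g] before the NMLZ suffix, 'salt' would also alternate; but it has [dʒ] in both [mɛdʒɛ] and [mɛdʒa].
The underlying segment must be /g/; /g/ becomes palato-alveolar [dʒ] before a front vowel, yielding [dʒ] there.
So 'tooth' = /lig/.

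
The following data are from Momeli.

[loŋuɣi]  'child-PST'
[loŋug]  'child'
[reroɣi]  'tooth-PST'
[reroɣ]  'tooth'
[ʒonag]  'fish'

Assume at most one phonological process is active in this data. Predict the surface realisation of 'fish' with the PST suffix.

[ʒonaɣi]

The root 'child' surfaces as [loŋuɣi] and [loŋug], with a stem-final [ɣ] ~ [g] alternation.
Compare 'tooth', with invariant [ɣ] in [reroɣi] and [reroɣ]: an analysis with underlying /ɣ/ and a rule producing [g] in isolation would wrongly predict alternation here too.
So /g/ is underlying, and a rule of intervocalic spirantization — voiced stops become fricatives between vowels — gives [ɣ].
From [ʒonag] the stem 'fish' is /ʒonag/; between vowels this yields [ʒonaɣi].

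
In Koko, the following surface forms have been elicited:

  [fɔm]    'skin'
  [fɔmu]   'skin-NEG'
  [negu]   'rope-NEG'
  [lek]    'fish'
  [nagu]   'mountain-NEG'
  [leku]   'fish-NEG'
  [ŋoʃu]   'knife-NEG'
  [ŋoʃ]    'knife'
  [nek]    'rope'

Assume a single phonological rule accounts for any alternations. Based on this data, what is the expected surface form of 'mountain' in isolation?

In [negu] and [nek] the final segment of 'rope' alternates: [g] ~ [k].
But 'fish' keeps [k] in both environments ([leku], [lek]), so there is no rule changing /k/ to [g] before the NEG suffix.
The underlying segment must be /g/; voiced obstruents become voiceless word-finally, yielding [k] there.
The one attested form of 'mountain', [nagu], shows underlying /nag/. Applying the same rule word-finally gives [nak].

[nak]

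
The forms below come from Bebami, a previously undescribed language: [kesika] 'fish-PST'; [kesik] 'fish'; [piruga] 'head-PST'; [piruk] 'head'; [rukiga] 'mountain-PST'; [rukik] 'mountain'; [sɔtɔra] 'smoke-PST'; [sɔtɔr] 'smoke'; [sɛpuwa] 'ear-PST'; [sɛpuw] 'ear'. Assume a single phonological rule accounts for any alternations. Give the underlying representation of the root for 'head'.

The stem for 'head' ends in [g] in [piruga] but [k] in [piruk].
But 'fish' keeps [k] in both environments ([kesika], [kesik]), so there is no rule changing /k/ to [g] before the PST suffix.
Therefore /g/ is basic and [k] is derived by word-final obstruent devoicing (voiced obstruents become voiceless word-finally).

/pirug/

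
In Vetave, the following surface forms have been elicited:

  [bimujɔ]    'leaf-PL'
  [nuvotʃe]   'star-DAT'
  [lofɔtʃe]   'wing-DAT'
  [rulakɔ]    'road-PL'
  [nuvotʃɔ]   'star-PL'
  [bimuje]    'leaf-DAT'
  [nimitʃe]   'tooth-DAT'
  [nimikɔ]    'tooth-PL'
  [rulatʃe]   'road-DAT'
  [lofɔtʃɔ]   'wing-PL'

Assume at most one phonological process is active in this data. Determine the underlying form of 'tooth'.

In [nimitʃe] and [nimikɔ] the final segment of 'tooth' alternates: [tʃ] ~ [k].
The stem 'wing' ([lofɔtʃe], [lofɔtʃɔ]) shows [tʃ] unchanged in both environments, so [tʃ] cannot be basic with [k] derived before the PL suffix.
Therefore /k/ is basic and [tʃ] is derived by palatalization before a front vowel (/k/ becomes palato-alveolar [tʃ] before a front vowel).

/nimik/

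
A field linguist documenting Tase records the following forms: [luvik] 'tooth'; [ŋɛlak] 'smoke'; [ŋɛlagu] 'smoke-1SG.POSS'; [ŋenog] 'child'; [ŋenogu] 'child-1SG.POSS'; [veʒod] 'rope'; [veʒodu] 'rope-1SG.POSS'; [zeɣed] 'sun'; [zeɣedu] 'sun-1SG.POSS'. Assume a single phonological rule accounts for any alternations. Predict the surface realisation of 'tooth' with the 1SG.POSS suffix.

[luvigu]

The root 'smoke' surfaces as [ŋɛlak] and [ŋɛlagu], with a stem-final [k] ~ [g] alternation.
If /g/ were underlying and a rule turned it into [k] in isolation, 'child' would also alternate; but it has [g] in both [ŋenog] and [ŋenogu].
Therefore /k/ is basic and [g] is derived by intervocalic voicing (voiceless stops become voiced between vowels).
The one attested form of 'tooth', [luvik], shows underlying /luvik/. Applying the same rule between vowels gives [luvigu].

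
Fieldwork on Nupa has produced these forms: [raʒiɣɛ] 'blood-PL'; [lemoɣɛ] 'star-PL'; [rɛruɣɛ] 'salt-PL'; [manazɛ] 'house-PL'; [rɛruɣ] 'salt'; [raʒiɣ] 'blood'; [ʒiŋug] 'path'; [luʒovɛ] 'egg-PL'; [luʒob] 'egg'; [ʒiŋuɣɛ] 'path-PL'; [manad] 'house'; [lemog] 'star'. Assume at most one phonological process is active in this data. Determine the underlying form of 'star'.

The stem for 'star' ends in [ɣ] in [lemoɣɛ] but [g] in [lemog].
If /ɣ/ were underlying and a rule turned it into [g] in isolation, 'blood' would also alternate; but it has [ɣ] in both [raʒiɣɛ] and [raʒiɣ].
Therefore /g/ is basic and [ɣ] is derived by intervocalic spirantization (voiced stops become fricatives between vowels).
Hence 'star' is /lemog/ underlyingly.

/lemog/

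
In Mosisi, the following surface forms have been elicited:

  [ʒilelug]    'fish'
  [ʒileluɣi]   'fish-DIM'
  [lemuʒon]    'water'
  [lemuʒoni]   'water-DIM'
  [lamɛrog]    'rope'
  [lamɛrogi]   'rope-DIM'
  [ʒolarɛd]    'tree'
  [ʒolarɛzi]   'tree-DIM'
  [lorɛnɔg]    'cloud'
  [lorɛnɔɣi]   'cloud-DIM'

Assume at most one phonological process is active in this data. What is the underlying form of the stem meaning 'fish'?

/ʒileluɣ/

In [ʒilelug] and [ʒileluɣi] the final segment of 'fish' alternates: [g] ~ [ɣ].
Compare 'rope', with invariant [g] in [lamɛrog] and [lamɛrogi]: an analysis with underlying /g/ and a rule producing [ɣ] before the DIM suffix would wrongly predict alternation here too.
The alternation reflects word-final hardening: voiced fricatives become stops word-finally. /ɣ/ is underlying.
So 'fish' = /ʒileluɣ/.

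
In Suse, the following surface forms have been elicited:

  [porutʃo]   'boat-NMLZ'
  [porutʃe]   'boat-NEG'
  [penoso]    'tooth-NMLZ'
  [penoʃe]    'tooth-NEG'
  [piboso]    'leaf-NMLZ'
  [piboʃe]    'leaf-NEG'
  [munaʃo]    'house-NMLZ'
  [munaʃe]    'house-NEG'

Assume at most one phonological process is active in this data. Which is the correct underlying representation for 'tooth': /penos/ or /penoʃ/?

In [penoso] and [penoʃe] the final segment of 'tooth' alternates: [s] ~ [ʃ].
But 'house' keeps [ʃ] in both environments ([munaʃo], [munaʃe]), so there is no rule changing /ʃ/ to [s] before the NMLZ suffix.
So /s/ is underlying, and a rule of palatalization before a front vowel — /s/ becomes palato-alveolar [ʃ] before a front vowel — gives [ʃ].

/penos/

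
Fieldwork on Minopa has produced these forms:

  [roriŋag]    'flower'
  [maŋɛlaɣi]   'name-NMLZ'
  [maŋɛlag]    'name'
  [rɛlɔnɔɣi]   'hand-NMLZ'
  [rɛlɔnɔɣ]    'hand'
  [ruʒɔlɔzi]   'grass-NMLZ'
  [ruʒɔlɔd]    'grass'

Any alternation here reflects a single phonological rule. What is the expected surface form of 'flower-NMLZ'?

[roriŋaɣi]

The stem for 'name' ends in [ɣ] in [maŋɛlaɣi] but [g] in [maŋɛlag].
But 'hand' keeps [ɣ] in both environments ([rɛlɔnɔɣi], [rɛlɔnɔɣ]), so there is no rule changing /ɣ/ to [g] in isolation.
So /g/ is underlying, and a rule of intervocalic spirantization — voiced stops become fricatives between vowels — gives [ɣ].
From [roriŋag] the stem 'flower' is /roriŋag/; between vowels this yields [roriŋaɣi].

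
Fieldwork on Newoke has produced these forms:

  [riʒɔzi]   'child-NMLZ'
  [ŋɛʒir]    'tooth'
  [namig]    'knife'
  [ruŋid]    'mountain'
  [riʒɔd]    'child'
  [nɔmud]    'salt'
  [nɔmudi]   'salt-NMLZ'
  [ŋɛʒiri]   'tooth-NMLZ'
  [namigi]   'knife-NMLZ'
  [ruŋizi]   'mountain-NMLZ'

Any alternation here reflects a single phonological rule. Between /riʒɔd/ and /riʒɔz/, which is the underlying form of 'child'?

The stem for 'child' ends in [d] in [riʒɔd] but [z] in [riʒɔzi].
But 'salt' keeps [d] in both environments ([nɔmud], [nɔmudi]), so there is no rule changing /d/ to [z] before the NMLZ suffix.
The alternation reflects word-final hardening: voiced fricatives become stops word-finally. /z/ is underlying.

/riʒɔz/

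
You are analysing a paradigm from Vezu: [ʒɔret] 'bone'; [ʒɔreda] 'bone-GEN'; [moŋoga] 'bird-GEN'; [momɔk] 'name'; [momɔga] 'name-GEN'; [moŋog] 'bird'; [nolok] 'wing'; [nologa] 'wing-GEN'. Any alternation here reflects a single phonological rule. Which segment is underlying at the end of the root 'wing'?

/k/

The stem for 'wing' ends in [k] in [nolok] but [g] in [nologa].
Compare 'bird', with invariant [g] in [moŋog] and [moŋoga]: an analysis with underlying /g/ and a rule producing [k] in isolation would wrongly predict alternation here too.
Therefore /k/ is basic and [g] is derived by intervocalic voicing (voiceless stops become voiced between vowels).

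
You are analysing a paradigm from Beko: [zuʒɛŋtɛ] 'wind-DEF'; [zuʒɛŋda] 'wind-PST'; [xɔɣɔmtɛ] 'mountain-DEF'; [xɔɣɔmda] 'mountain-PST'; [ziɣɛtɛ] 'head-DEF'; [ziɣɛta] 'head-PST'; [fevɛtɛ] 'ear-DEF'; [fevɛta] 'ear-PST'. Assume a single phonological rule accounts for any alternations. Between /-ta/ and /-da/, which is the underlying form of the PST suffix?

/-da/

The PST suffix surfaces as [-da] and [-ta], depending on the final segment of the stem.
The DEF suffix, which begins with [t], is invariant after every stem; so [t] is not altered by any rule here.
The PST suffix is therefore /-da/ underlyingly, with post-vocalic devoicing: voiced stops become voiceless after a vowel.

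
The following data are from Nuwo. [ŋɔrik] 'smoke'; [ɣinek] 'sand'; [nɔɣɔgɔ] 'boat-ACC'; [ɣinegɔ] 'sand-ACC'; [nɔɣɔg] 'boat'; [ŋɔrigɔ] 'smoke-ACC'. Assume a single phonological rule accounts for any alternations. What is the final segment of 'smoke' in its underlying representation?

/k/

In [ŋɔrik] and [ŋɔrigɔ] the final segment of 'smoke' alternates: [k] ~ [g].
But 'boat' keeps [g] in both environments ([nɔɣɔg], [nɔɣɔgɔ]), so there is no rule changing /g/ to [k] in isolation.
The alternation reflects intervocalic voicing: voiceless stops become voiced between vowels. /k/ is underlying.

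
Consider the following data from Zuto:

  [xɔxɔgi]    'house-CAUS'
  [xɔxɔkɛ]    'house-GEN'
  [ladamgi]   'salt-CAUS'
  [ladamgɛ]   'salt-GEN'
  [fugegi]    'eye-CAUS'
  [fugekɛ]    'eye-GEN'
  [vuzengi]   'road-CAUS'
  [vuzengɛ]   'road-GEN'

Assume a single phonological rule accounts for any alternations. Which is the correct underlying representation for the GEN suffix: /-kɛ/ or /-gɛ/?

The GEN suffix surfaces as [-gɛ] and [-kɛ], depending on the final segment of the stem.
The CAUS suffix, which begins with [g], is invariant after every stem; so [g] is not altered by any rule here.
So the underlying form is /-kɛ/, and voiceless stops become voiced after a nasal.

/-kɛ/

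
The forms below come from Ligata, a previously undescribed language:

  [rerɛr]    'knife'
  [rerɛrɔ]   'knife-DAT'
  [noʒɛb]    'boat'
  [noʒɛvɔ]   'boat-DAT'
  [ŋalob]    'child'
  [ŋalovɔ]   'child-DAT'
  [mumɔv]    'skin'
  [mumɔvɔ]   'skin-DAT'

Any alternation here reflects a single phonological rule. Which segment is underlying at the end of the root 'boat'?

The root 'boat' surfaces as [noʒɛb] and [noʒɛvɔ], with a stem-final [b] ~ [v] alternation.
If /v/ were underlying and a rule turned it into [b] in isolation, 'skin' would also alternate; but it has [v] in both [mumɔv] and [mumɔvɔ].
So /b/ is underlying, and a rule of intervocalic spirantization — voiced stops become fricatives between vowels — gives [v].

/b/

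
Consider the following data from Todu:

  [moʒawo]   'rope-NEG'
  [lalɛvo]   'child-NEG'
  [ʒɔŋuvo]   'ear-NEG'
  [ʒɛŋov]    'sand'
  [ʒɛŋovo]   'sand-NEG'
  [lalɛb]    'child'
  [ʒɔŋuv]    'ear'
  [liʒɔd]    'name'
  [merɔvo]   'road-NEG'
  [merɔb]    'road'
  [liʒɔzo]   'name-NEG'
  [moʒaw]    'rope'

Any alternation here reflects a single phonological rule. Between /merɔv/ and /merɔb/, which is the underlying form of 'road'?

In [merɔb] and [merɔvo] the final segment of 'road' alternates: [b] ~ [v].
If /v/ were underlying and a rule turned it into [b] in isolation, 'ear' would also alternate; but it has [v] in both [ʒɔŋuv] and [ʒɔŋuvo].
The underlying segment must be /b/; voiced stops become fricatives between vowels, yielding [v] there.

/merɔb/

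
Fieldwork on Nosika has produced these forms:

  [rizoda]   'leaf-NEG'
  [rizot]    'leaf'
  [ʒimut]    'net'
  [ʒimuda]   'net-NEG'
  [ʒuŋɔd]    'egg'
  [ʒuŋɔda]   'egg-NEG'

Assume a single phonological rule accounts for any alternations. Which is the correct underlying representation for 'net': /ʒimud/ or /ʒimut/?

/ʒimut/

'net' shows [d] ~ [t] at the end of the stem ([ʒimuda] vs [ʒimut]).
If /d/ were underlying and a rule turned it into [t] in isolation, 'egg' would also alternate; but it has [d] in both [ʒuŋɔda] and [ʒuŋɔd].
The alternation reflects intervocalic voicing: voiceless stops become voiced between vowels. /t/ is underlying.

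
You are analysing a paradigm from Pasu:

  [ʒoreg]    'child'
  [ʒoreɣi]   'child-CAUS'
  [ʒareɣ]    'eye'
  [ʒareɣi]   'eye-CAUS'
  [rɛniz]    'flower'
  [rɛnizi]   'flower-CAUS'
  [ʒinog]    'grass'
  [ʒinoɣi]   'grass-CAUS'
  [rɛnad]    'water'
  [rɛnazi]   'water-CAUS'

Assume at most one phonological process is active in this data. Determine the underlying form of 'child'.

The stem for 'child' ends in [g] in [ʒoreg] but [ɣ] in [ʒoreɣi].
But 'eye' keeps [ɣ] in both environments ([ʒareɣ], [ʒareɣi]), so there is no rule changing /ɣ/ to [g] in isolation.
Therefore /g/ is basic and [ɣ] is derived by intervocalic spirantization (voiced stops become fricatives between vowels).

/ʒoreg/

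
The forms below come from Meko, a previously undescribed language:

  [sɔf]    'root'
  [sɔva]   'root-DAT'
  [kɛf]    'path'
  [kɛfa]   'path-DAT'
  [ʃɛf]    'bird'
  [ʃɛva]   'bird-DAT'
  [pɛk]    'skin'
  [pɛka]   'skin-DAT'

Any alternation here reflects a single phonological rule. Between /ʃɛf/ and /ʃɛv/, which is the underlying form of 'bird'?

In [ʃɛf] and [ʃɛva] the final segment of 'bird' alternates: [f] ~ [v].
If /f/ were underlying and a rule turned it into [v] before the DAT suffix, 'path' would also alternate; but it has [f] in both [kɛf] and [kɛfa].
The alternation reflects word-final obstruent devoicing: voiced obstruents become voiceless word-finally. /v/ is underlying.

/ʃɛv/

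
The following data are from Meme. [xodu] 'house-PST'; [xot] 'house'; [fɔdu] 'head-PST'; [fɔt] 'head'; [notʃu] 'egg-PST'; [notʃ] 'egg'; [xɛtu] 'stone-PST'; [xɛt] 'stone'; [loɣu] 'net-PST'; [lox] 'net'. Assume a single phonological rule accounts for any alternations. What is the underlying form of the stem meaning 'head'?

'head' shows [d] ~ [t] at the end of the stem ([fɔdu] vs [fɔt]).
The stem 'stone' ([xɛtu], [xɛt]) shows [t] unchanged in both environments, so [t] cannot be basic with [d] derived before the PST suffix.
Therefore /d/ is basic and [t] is derived by word-final obstruent devoicing (voiced obstruents become voiceless word-finally).

/fɔd/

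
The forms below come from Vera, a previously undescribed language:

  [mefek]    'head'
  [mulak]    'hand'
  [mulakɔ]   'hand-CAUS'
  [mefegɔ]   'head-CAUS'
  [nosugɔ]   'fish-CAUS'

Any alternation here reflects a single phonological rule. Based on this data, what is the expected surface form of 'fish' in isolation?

In [mefegɔ] and [mefek] the final segment of 'head' alternates: [g] ~ [k].
Compare 'hand', with invariant [k] in [mulakɔ] and [mulak]: an analysis with underlying /k/ and a rule producing [g] before the CAUS suffix would wrongly predict alternation here too.
So /g/ is underlying, and a rule of word-final obstruent devoicing — voiced obstruents become voiceless word-finally — gives [k].
The one attested form of 'fish', [nosugɔ], shows underlying /nosug/. Applying the same rule word-finally gives [nosuk].

[nosuk]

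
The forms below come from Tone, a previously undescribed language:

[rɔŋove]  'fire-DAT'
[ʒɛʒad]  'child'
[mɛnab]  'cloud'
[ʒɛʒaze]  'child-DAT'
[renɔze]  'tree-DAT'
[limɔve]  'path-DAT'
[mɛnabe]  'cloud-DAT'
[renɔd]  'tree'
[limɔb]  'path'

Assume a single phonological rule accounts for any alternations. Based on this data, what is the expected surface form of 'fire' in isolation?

The root 'path' surfaces as [limɔb] and [limɔve], with a stem-final [b] ~ [v] alternation.
If /b/ were underlying and a rule turned it into [v] before the DAT suffix, 'cloud' would also alternate; but it has [b] in both [mɛnab] and [mɛnabe].
Therefore /v/ is basic and [b] is derived by word-final hardening (voiced fricatives become stops word-finally).
The one attested form of 'fire', [rɔŋove], shows underlying /rɔŋov/. Applying the same rule word-finally gives [rɔŋob].

[rɔŋob]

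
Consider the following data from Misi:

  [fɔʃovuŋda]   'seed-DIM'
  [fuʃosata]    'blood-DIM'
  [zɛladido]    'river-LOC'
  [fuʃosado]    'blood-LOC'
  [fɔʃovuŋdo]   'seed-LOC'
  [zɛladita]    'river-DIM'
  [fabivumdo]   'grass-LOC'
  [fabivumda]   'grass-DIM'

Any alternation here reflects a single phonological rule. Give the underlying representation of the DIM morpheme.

/-ta/

The DIM suffix surfaces as [-da] and [-ta], depending on the final segment of the stem.
The LOC suffix, which begins with [d], is invariant after every stem; so [d] is not altered by any rule here.
So the underlying form is /-ta/, and voiceless stops become voiced after a nasal.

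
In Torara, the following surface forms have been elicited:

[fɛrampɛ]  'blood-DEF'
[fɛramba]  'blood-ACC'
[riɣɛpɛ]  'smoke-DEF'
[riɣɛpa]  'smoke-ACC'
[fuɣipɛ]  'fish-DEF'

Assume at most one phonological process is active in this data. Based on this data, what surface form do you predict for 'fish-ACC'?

The ACC morpheme has two allomorphs, [-ba] and [-pa].
The DEF suffix, which begins with [p], is invariant after every stem; so [p] is not altered by any rule here.
The ACC suffix is therefore /-ba/ underlyingly, with post-vocalic devoicing: voiced stops become voiceless after a vowel.
After 'fish', which ends in a vowel, the suffix surfaces as [-pa], giving [fuɣipa].

[fuɣipa]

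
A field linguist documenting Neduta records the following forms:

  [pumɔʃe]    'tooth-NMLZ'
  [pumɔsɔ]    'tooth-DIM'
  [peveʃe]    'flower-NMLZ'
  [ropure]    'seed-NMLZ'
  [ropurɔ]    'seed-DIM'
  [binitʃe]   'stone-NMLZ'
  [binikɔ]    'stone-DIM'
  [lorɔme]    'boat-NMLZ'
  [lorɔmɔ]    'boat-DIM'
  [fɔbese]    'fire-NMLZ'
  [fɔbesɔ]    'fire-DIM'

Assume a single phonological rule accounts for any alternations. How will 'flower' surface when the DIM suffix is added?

'tooth' shows [ʃ] ~ [s] at the end of the stem ([pumɔʃe] vs [pumɔsɔ]).
If /s/ were underlying and a rule turned it into [ʃ] before the NMLZ suffix, 'fire' would also alternate; but it has [s] in both [fɔbese] and [fɔbesɔ].
The underlying segment must be /ʃ/; palato-alveolar /tʃ/ and /ʃ/ become [k] and [s] when no front vowel follows, yielding [s] there.
The one attested form of 'flower', [peveʃe], shows underlying /peveʃ/. Applying the same rule when no front vowel follows gives [pevesɔ].

[pevesɔ]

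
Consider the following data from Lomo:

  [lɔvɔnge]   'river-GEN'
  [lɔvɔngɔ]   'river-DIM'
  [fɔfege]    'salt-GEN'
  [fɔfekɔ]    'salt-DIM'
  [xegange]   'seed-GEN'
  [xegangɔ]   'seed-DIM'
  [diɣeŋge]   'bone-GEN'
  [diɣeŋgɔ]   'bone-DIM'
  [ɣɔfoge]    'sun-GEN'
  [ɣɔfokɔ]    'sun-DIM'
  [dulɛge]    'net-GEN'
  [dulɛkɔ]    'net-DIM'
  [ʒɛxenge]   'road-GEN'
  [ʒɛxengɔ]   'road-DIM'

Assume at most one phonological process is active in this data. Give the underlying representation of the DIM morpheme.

The DIM morpheme has two allomorphs, [-gɔ] and [-kɔ].
The GEN suffix, which begins with [g], is invariant after every stem; so [g] is not altered by any rule here.
The DIM suffix is therefore /-kɔ/ underlyingly, with post-nasal voicing: voiceless stops become voiced after a nasal.

/-kɔ/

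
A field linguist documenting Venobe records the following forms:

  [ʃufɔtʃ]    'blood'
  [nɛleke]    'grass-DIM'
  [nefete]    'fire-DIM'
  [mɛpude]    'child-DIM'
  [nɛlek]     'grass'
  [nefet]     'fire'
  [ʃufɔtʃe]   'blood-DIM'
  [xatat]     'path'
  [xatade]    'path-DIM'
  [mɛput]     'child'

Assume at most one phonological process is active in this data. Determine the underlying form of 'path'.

The stem for 'path' ends in [d] in [xatade] but [t] in [xatat].
If /t/ were underlying and a rule turned it into [d] before the DIM suffix, 'fire' would also alternate; but it has [t] in both [nefete] and [nefet].
The alternation reflects word-final obstruent devoicing: voiced obstruents become voiceless word-finally. /d/ is underlying.
The underlying form of 'path' is therefore /xatad/.

/xatad/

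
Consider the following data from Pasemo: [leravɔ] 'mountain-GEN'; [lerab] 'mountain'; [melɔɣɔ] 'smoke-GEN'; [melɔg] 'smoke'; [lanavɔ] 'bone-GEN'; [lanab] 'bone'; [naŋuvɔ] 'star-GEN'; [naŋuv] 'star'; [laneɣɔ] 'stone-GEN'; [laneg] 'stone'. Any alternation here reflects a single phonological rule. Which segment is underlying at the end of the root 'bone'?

In [lanavɔ] and [lanab] the final segment of 'bone' alternates: [v] ~ [b].
The stem 'star' ([naŋuvɔ], [naŋuv]) shows [v] unchanged in both environments, so [v] cannot be basic with [b] derived in isolation.
The underlying segment must be /b/; voiced stops become fricatives between vowels, yielding [v] there.

/b/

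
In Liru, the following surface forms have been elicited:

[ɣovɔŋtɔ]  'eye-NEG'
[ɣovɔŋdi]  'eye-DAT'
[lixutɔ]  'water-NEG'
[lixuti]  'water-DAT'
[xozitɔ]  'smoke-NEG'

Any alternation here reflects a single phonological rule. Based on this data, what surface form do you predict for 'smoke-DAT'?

The DAT suffix surfaces as [-di] and [-ti], depending on the final segment of the stem.
By contrast the NEG suffix keeps its initial [t] throughout — that segment must be underlying.
So the underlying form is /-di/, and voiced stops become voiceless after a vowel.
After 'smoke', which ends in a vowel, the suffix surfaces as [-ti], giving [xoziti].

[xoziti]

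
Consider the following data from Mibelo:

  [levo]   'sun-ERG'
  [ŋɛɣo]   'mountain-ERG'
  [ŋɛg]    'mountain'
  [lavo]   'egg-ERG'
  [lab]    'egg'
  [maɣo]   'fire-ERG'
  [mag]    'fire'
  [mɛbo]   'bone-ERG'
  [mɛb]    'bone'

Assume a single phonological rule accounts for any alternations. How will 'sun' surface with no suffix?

[leb]

In [lavo] and [lab] the final segment of 'egg' alternates: [v] ~ [b].
But 'bone' keeps [b] in both environments ([mɛbo], [mɛb]), so there is no rule changing /b/ to [v] before the ERG suffix.
So /v/ is underlying, and a rule of word-final hardening — voiced fricatives become stops word-finally — gives [b].
The one attested form of 'sun', [levo], shows underlying /lev/. Applying the same rule word-finally gives [leb].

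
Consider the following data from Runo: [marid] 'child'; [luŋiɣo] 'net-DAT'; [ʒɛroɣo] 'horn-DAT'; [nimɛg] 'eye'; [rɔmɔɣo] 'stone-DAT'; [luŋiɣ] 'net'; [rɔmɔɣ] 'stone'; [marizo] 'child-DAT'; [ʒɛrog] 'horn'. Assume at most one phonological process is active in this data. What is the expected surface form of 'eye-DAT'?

'horn' shows [g] ~ [ɣ] at the end of the stem ([ʒɛrog] vs [ʒɛroɣo]).
Compare 'stone', with invariant [ɣ] in [rɔmɔɣ] and [rɔmɔɣo]: an analysis with underlying /ɣ/ and a rule producing [g] in isolation would wrongly predict alternation here too.
The alternation reflects intervocalic spirantization: voiced stops become fricatives between vowels. /g/ is underlying.
From [nimɛg] the stem 'eye' is /nimɛg/; between vowels this yields [nimɛɣo].

[nimɛɣo]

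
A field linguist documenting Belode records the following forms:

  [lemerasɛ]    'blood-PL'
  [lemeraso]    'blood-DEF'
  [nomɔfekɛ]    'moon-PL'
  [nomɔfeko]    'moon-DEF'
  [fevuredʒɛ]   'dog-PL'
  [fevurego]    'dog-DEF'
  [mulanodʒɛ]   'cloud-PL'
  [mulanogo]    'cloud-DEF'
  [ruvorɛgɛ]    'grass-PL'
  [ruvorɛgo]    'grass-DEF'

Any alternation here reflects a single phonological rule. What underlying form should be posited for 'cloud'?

The stem for 'cloud' ends in [dʒ] in [mulanodʒɛ] but [g] in [mulanogo].
If /g/ were underlying and a rule turned it into [dʒ] before the PL suffix, 'grass' would also alternate; but it has [g] in both [ruvorɛgɛ] and [ruvorɛgo].
The alternation reflects depalatalization: palato-alveolar /dʒ/ becomes [g] when no front vowel follows. /dʒ/ is underlying.

/mulanodʒ/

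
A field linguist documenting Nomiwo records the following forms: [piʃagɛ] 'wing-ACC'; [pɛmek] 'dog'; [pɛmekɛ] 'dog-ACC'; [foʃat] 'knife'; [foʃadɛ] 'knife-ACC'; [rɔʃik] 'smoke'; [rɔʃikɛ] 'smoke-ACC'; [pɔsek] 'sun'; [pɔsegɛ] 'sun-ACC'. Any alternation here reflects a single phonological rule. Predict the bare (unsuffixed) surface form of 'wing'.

The stem for 'sun' ends in [k] in [pɔsek] but [g] in [pɔsegɛ].
But 'smoke' keeps [k] in both environments ([rɔʃik], [rɔʃikɛ]), so there is no rule changing /k/ to [g] before the ACC suffix.
So /g/ is underlying, and a rule of word-final obstruent devoicing — voiced obstruents become voiceless word-finally — gives [k].
From [piʃagɛ] the stem 'wing' is /piʃag/; word-finally this yields [piʃak].

[piʃak]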